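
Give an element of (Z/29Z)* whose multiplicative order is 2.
28 has order 2 mod 29 since 28^{2} ≡ 1 (mod 29) and no smaller power works.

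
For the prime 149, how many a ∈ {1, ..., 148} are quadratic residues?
For prime 149, there are (p-1)/2 = (149-1)/2 = 74 quadratic residues (excluding 0).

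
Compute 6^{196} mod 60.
36

Using successive squaring:
Binary expansion of 196: 11000100
Powers of 6 mod 60 (each is the square of the previous):
  6^1 ≡ 6 (mod 60)
  6^2 ≡ 6² = 36 ≡ 36 (mod 60)
  6^4 ≡ 36² = 1296 ≡ 36 (mod 60)
  6^8 ≡ 36² = 1296 ≡ 36 (mod 60)
  6^16 ≡ 36² = 1296 ≡ 36 (mod 60)
  6^32 ≡ 36² = 1296 ≡ 36 (mod 60)
  6^64 ≡ 36² = 1296 ≡ 36 (mod 60)
  6^128 ≡ 36² = 1296 ≡ 36 (mod 60)
196 = 128 + 64 + 4, so 6^196 = 6^128 × 6^64 × 6^4 ≡ 36 × 36 × 36 (mod 60)
Multiplying step by step:
  36 × 36 = 1296 ≡ 36 (mod 60)
  36 × 36 = 1296 ≡ 36 (mod 60)
Result: 6^196 ≡ 36 (mod 60)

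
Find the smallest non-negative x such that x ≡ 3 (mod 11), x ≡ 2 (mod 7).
58

Using the Chinese Remainder Theorem:
M = product of moduli = 77
For equation 1: M_1 = 7, 7 ≡ 7 (mod 11), inverse of 7 mod 11 is 8 (check: 7 × 8 = 56 ≡ 1 (mod 11))
For equation 2: M_2 = 11, 11 ≡ 4 (mod 7), inverse of 11 mod 7 is 2 (check: 4 × 2 = 8 ≡ 1 (mod 7))
Combine: x ≡ Σ r_i×M_i×(M_i⁻¹ mod m_i) = 3×7×8 + 2×11×2 = 168 + 44 = 212
212 mod 77 = 58
x ≡ 58 (mod 77)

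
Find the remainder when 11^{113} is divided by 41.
By Fermat: 11^{40} ≡ 1 (mod 41). 113 = 2×40 + 33. So 11^{113} ≡ 11^{33} ≡ 34 (mod 41)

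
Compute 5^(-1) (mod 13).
8

Using Extended Euclidean Algorithm:
gcd(5, 13) = 1
Bezout coefficients: 5 × -5 + 13 × 2 = 1
So 5 × -5 ≡ 1 (mod 13)
The inverse is -5 mod 13 = 8
Verification: 5 × 8 = 40 = 3 × 13 + 1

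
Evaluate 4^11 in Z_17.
Using repeated squaring. 11 = 8 + 2 + 1 (binary 1011). Repeated squaring mod 17: 4^1 ≡ 4; 4^2 ≡ 4² = 16 ≡ 16; 4^4 ≡ 16² = 256 ≡ 1; 4^8 ≡ 1² = 1 ≡ 1. Multiply: 4^11 = 4^8 × 4^2 × 4^1 ≡ 1 × 16 × 4 (mod 17): 1 × 16 = 16 ≡ 16; 16 × 4 = 64 ≡ 13. So 4^11 ≡ 13 (mod 17).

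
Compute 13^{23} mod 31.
24

Using successive squaring:
Binary expansion of 23: 10111
Powers of 13 mod 31 (each is the square of the previous):
  13^1 ≡ 13 (mod 31)
  13^2 ≡ 13² = 169 ≡ 14 (mod 31)
  13^4 ≡ 14² = 196 ≡ 10 (mod 31)
  13^8 ≡ 10² = 100 ≡ 7 (mod 31)
  13^16 ≡ 7² = 49 ≡ 18 (mod 31)
23 = 16 + 4 + 2 + 1, so 13^23 = 13^16 × 13^4 × 13^2 × 13^1 ≡ 18 × 10 × 14 × 13 (mod 31)
Multiplying step by step:
  18 × 10 = 180 ≡ 25 (mod 31)
  25 × 14 = 350 ≡ 9 (mod 31)
  9 × 13 = 117 ≡ 24 (mod 31)
Result: 13^23 ≡ 24 (mod 31)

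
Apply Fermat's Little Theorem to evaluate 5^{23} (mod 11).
4

By Fermat's Little Theorem, a^(p-1) ≡ 1 (mod p) for prime p and gcd(a, p) = 1
Here p = 11, so 5^10 ≡ 1 (mod 11)
We can reduce the exponent: 23 mod 10 = 3
So 5^23 ≡ 5^3 (mod 11)
Computing: 5^3 mod 11 = 4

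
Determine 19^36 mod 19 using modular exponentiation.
Using repeated squaring. 19 ≡ 0 (mod 19). 36 = 32 + 4 (binary 100100). Repeated squaring mod 19: 0^1 ≡ 0; 0^2 ≡ 0² = 0 ≡ 0; 0^4 ≡ 0² = 0 ≡ 0; 0^8 ≡ 0² = 0 ≡ 0; 0^16 ≡ 0² = 0 ≡ 0; 0^32 ≡ 0² = 0 ≡ 0. Multiply: 19^36 ≡ 0^32 × 0^4 ≡ 0 × 0 (mod 19): 0 × 0 = 0 ≡ 0. So 19^36 ≡ 0 (mod 19).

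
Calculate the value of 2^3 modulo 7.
3 = 2 + 1 (binary 11). Repeated squaring mod 7: 2^1 ≡ 2; 2^2 ≡ 2² = 4 ≡ 4. Multiply: 2^3 = 2^2 × 2^1 ≡ 4 × 2 (mod 7): 4 × 2 = 8 ≡ 1. So 2^3 ≡ 1 (mod 7).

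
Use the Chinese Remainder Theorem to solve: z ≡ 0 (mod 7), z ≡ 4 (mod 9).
M = 7 × 9 = 63. M₁ = 9, y₁ ≡ 4 (mod 7). M₂ = 7, y₂ ≡ 4 (mod 9). z = 0×9×4 + 4×7×4 ≡ 49 (mod 63)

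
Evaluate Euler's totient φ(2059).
1960

Prime factorization: 2059 = 29 × 71
Using the formula φ(n) = n × Π(1 - 1/p) for each prime factor p:
φ(2059) = 2059 × (1 - 1/29) × (1 - 1/71)
φ(2059) = 1960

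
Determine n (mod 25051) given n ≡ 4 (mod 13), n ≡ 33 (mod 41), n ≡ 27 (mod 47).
13563

Using the Chinese Remainder Theorem:
M = product of moduli = 25051
For equation 1: M_1 = 1927, 1927 ≡ 3 (mod 13), inverse of 1927 mod 13 is 9 (check: 3 × 9 = 27 ≡ 1 (mod 13))
For equation 2: M_2 = 611, 611 ≡ 37 (mod 41), inverse of 611 mod 41 is 10 (check: 37 × 10 = 370 ≡ 1 (mod 41))
For equation 3: M_3 = 533, 533 ≡ 16 (mod 47), inverse of 533 mod 47 is 3 (check: 16 × 3 = 48 ≡ 1 (mod 47))
Combine: n ≡ Σ r_i×M_i×(M_i⁻¹ mod m_i) = 4×1927×9 + 33×611×10 + 27×533×3 = 69372 + 201630 + 43173 = 314175
314175 mod 25051 = 13563
n ≡ 13563 (mod 25051)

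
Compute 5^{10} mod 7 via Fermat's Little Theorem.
2

By Fermat's Little Theorem, a^(p-1) ≡ 1 (mod p) for prime p and gcd(a, p) = 1
Here p = 7, so 5^6 ≡ 1 (mod 7)
We can reduce the exponent: 10 mod 6 = 4
So 5^10 ≡ 5^4 (mod 7)
Computing: 5^4 mod 7 = 2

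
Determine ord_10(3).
Powers of 3 mod 10: 3^1≡3, 3^2≡9, 3^3≡7, 3^4≡1. Order = 4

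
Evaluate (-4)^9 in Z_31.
(-4) ≡ 27 (mod 31). 9 = 8 + 1 (binary 1001). Repeated squaring mod 31: 27^1 ≡ 27; 27^2 ≡ 27² = 729 ≡ 16; 27^4 ≡ 16² = 256 ≡ 8; 27^8 ≡ 8² = 64 ≡ 2. Multiply: (-4)^9 ≡ 27^8 × 27^1 ≡ 2 × 27 (mod 31): 2 × 27 = 54 ≡ 23. So (-4)^9 ≡ 23 (mod 31).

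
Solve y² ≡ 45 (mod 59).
The square roots of 45 mod 59 are 35 and 24. Verify: 35² = 1225 ≡ 45 (mod 59)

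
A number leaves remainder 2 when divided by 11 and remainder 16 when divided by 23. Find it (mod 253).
M = 11 × 23 = 253. M₁ = 23, y₁ ≡ 1 (mod 11). M₂ = 11, y₂ ≡ 21 (mod 23). y = 2×23×1 + 16×11×21 ≡ 200 (mod 253)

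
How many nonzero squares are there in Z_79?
For prime 79, there are (p-1)/2 = (79-1)/2 = 39 quadratic residues (excluding 0).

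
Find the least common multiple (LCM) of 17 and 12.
204

First find GCD(17, 12) using the Euclidean algorithm:
17 = 1 × 12 + 5
12 = 2 × 5 + 2
5 = 2 × 2 + 1
2 = 2 × 1 + 0
GCD(17, 12) = 1

LCM formula: LCM(a, b) = (a × b) / GCD(a, b)
LCM(17, 12) = (17 × 12) / 1
LCM(17, 12) = 204 / 1
LCM(17, 12) = 204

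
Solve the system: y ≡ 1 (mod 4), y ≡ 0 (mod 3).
M = 4 × 3 = 12. M₁ = 3, y₁ ≡ 3 (mod 4). M₂ = 4, y₂ ≡ 1 (mod 3). y = 1×3×3 + 0×4×1 ≡ 9 (mod 12)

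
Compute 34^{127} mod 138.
106

Using successive squaring:
Binary expansion of 127: 1111111
Powers of 34 mod 138 (each is the square of the previous):
  34^1 ≡ 34 (mod 138)
  34^2 ≡ 34² = 1156 ≡ 52 (mod 138)
  34^4 ≡ 52² = 2704 ≡ 82 (mod 138)
  34^8 ≡ 82² = 6724 ≡ 100 (mod 138)
  34^16 ≡ 100² = 10000 ≡ 64 (mod 138)
  34^32 ≡ 64² = 4096 ≡ 94 (mod 138)
  34^64 ≡ 94² = 8836 ≡ 4 (mod 138)
127 = 64 + 32 + 16 + 8 + 4 + 2 + 1, so 34^127 = 34^64 × 34^32 × 34^16 × 34^8 × 34^4 × 34^2 × 34^1 ≡ 4 × 94 × 64 × 100 × 82 × 52 × 34 (mod 138)
Multiplying step by step:
  4 × 94 = 376 ≡ 100 (mod 138)
  100 × 64 = 6400 ≡ 52 (mod 138)
  52 × 100 = 5200 ≡ 94 (mod 138)
  94 × 82 = 7708 ≡ 118 (mod 138)
  118 × 52 = 6136 ≡ 64 (mod 138)
  64 × 34 = 2176 ≡ 106 (mod 138)
Result: 34^127 ≡ 106 (mod 138)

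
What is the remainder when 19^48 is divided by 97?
Using repeated squaring. 48 = 32 + 16 (binary 110000). Repeated squaring mod 97: 19^1 ≡ 19; 19^2 ≡ 19² = 361 ≡ 70; 19^4 ≡ 70² = 4900 ≡ 50; 19^8 ≡ 50² = 2500 ≡ 75; 19^16 ≡ 75² = 5625 ≡ 96; 19^32 ≡ 96² = 9216 ≡ 1. Multiply: 19^48 = 19^32 × 19^16 ≡ 1 × 96 (mod 97): 1 × 96 = 96 ≡ 96. So 19^48 ≡ 96 (mod 97).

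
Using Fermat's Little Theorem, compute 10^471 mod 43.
By Fermat: 10^{42} ≡ 1 (mod 43). 471 ≡ 9 (mod 42). So 10^{471} ≡ 10^{9} ≡ 41 (mod 43)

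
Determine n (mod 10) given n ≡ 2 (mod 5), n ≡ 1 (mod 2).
7

Using the Chinese Remainder Theorem:
M = product of moduli = 10
For equation 1: M_1 = 2, 2 ≡ 2 (mod 5), inverse of 2 mod 5 is 3 (check: 2 × 3 = 6 ≡ 1 (mod 5))
For equation 2: M_2 = 5, 5 ≡ 1 (mod 2), inverse of 5 mod 2 is 1 (check: 1 × 1 = 1 ≡ 1 (mod 2))
Combine: n ≡ Σ r_i×M_i×(M_i⁻¹ mod m_i) = 2×2×3 + 1×5×1 = 12 + 5 = 17
17 mod 10 = 7
n ≡ 7 (mod 10)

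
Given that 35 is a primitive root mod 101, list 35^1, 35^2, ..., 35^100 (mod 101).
g^1, g^2, ..., g^{100} mod 101: {35, 13, 51, 68, 57, 76, 34, 79, 38, 17, 90, 19, 59, 45, 60, 80, 73, 30, 40, 87, 15, 20, 94, 58, 10, 47, 29, 5, 74, 65, 53, 37, 83, 77, 69, 92, 89, 85, 46, 95, 93, 23, 98, 97, 62, 49, 99, 31, 75, 100, 66, 88, 50, 33, 44, 25, 67, 22, 63, 84, 11, 82, 42, 56, 41, 21, 28, 71, 61, 14, 86, 81, 7, 43, 91, 54, 72, 96, 27, 36, 48, 64, 18, 24, 32, 9, 12, 16, 55, 6, 8, 78, 3, 4, 39, 52, 2, 70, 26, 1}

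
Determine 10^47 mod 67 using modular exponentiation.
Using repeated squaring. 47 = 32 + 8 + 4 + 2 + 1 (binary 101111). Repeated squaring mod 67: 10^1 ≡ 10; 10^2 ≡ 10² = 100 ≡ 33; 10^4 ≡ 33² = 1089 ≡ 17; 10^8 ≡ 17² = 289 ≡ 21; 10^16 ≡ 21² = 441 ≡ 39; 10^32 ≡ 39² = 1521 ≡ 47. Multiply: 10^47 = 10^32 × 10^8 × 10^4 × 10^2 × 10^1 ≡ 47 × 21 × 17 × 33 × 10 (mod 67): 47 × 21 = 987 ≡ 49; 49 × 17 = 833 ≡ 29; 29 × 33 = 957 ≡ 19; 19 × 10 = 190 ≡ 56. So 10^47 ≡ 56 (mod 67).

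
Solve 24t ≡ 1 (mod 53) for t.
42

Using Extended Euclidean Algorithm:
gcd(24, 53) = 1
Bezout coefficients: 24 × -11 + 53 × 5 = 1
So 24 × -11 ≡ 1 (mod 53)
The inverse is -11 mod 53 = 42
Verification: 24 × 42 = 1008 = 19 × 53 + 1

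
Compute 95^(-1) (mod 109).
70

Using Extended Euclidean Algorithm:
gcd(95, 109) = 1
Bezout coefficients: 95 × -39 + 109 × 34 = 1
So 95 × -39 ≡ 1 (mod 109)
The inverse is -39 mod 109 = 70
Verification: 95 × 70 = 6650 = 61 × 109 + 1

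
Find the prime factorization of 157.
157

Divide by primes starting from smallest:
157 ÷ 157 = 1

157 = 157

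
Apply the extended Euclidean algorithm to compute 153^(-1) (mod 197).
Extended GCD: 153(94) + 197(-73) = 1. So 153^(-1) ≡ 94 ≡ 94 (mod 197). Verify: 153 × 94 = 14382 ≡ 1 (mod 197)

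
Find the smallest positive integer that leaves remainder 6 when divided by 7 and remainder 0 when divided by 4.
M = 7 × 4 = 28. M₁ = 4, y₁ ≡ 2 (mod 7). M₂ = 7, y₂ ≡ 3 (mod 4). z = 6×4×2 + 0×7×3 ≡ 20 (mod 28). The smallest positive such number is 20.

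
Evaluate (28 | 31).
(28/31) = 28^{15} mod 31 = 1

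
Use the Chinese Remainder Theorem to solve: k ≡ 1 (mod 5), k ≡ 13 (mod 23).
36

Using the Chinese Remainder Theorem:
M = product of moduli = 115
For equation 1: M_1 = 23, 23 ≡ 3 (mod 5), inverse of 23 mod 5 is 2 (check: 3 × 2 = 6 ≡ 1 (mod 5))
For equation 2: M_2 = 5, 5 ≡ 5 (mod 23), inverse of 5 mod 23 is 14 (check: 5 × 14 = 70 ≡ 1 (mod 23))
Combine: k ≡ Σ r_i×M_i×(M_i⁻¹ mod m_i) = 1×23×2 + 13×5×14 = 46 + 910 = 956
956 mod 115 = 36
k ≡ 36 (mod 115)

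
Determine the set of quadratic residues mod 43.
QRs mod 43: {1, 4, 6, 9, 10, 11, 13, 14, 15, 16, 17, 21, 23, 24, 25, 31, 35, 36, 38, 40, 41}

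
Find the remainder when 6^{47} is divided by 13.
By Fermat: 6^{12} ≡ 1 (mod 13). 47 = 3×12 + 11. So 6^{47} ≡ 6^{11} ≡ 11 (mod 13)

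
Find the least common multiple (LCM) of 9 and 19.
171

First find GCD(9, 19) using the Euclidean algorithm:
9 = 0 × 19 + 9
19 = 2 × 9 + 1
9 = 9 × 1 + 0
GCD(9, 19) = 1

LCM formula: LCM(a, b) = (a × b) / GCD(a, b)
LCM(9, 19) = (9 × 19) / 1
LCM(9, 19) = 171 / 1
LCM(9, 19) = 171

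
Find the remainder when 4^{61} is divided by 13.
By Fermat: 4^{12} ≡ 1 (mod 13). 61 = 5×12 + 1. So 4^{61} ≡ 4^{1} ≡ 4 (mod 13)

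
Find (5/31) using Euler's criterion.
(5/31) = 5^{15} mod 31 = 1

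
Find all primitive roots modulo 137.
Primitive roots mod 137: {3, 5, 6, 12, 13, 20, 21, 23, 24, 26, 27, 29, 31, 33, 35, 40, 42, 43, 45, 46, 47, 48, 51, 52, 53, 54, 55, 57, 58, 62, 66, 67, 70, 71, 75, 79, 80, 82, 83, 84, 85, 86, 89, 90, 91, 92, 94, 95, 97, 102, 104, 106, 108, 110, 111, 113, 114, 116, 117, 124, 125, 131, 132, 134}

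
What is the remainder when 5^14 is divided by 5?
Using repeated squaring. 5 ≡ 0 (mod 5). 14 = 8 + 4 + 2 (binary 1110). Repeated squaring mod 5: 0^1 ≡ 0; 0^2 ≡ 0² = 0 ≡ 0; 0^4 ≡ 0² = 0 ≡ 0; 0^8 ≡ 0² = 0 ≡ 0. Multiply: 5^14 ≡ 0^8 × 0^4 × 0^2 ≡ 0 × 0 × 0 (mod 5): 0 × 0 = 0 ≡ 0; 0 × 0 = 0 ≡ 0. So 5^14 ≡ 0 (mod 5).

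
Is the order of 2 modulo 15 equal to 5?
No, the actual order is 4, not 5.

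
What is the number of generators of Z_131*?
Number of primitive roots mod 131 = φ(130) = 48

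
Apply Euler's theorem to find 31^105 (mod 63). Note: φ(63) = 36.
By Euler: 31^{36} ≡ 1 (mod 63) since gcd(31, 63) = 1. 105 = 2×36 + 33. So 31^{105} ≡ 31^{33} ≡ 55 (mod 63)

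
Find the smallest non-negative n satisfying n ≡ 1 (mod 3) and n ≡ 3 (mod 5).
M = 3 × 5 = 15. M₁ = 5, y₁ ≡ 2 (mod 3). M₂ = 3, y₂ ≡ 2 (mod 5). n = 1×5×2 + 3×3×2 ≡ 13 (mod 15)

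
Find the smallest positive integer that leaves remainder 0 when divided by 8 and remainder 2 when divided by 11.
M = 8 × 11 = 88. M₁ = 11, y₁ ≡ 3 (mod 8). M₂ = 8, y₂ ≡ 7 (mod 11). n = 0×11×3 + 2×8×7 ≡ 24 (mod 88). The smallest positive such number is 24.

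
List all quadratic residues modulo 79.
QRs mod 79: {1, 2, 4, 5, 8, 9, 10, 11, 13, 16, 18, 19, 20, 21, 22, 23, 25, 26, 31, 32, 36, 38, 40, 42, 44, 45, 46, 49, 50, 51, 52, 55, 62, 64, 65, 67, 72, 73, 76}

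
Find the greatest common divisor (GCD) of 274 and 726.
2

Using the Euclidean algorithm:
274 = 0 × 726 + 274
726 = 2 × 274 + 178
274 = 1 × 178 + 96
178 = 1 × 96 + 82
96 = 1 × 82 + 14
82 = 5 × 14 + 12
14 = 1 × 12 + 2
12 = 6 × 2 + 0

GCD(274, 726) = 2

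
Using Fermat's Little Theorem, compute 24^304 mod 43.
By Fermat: 24^{42} ≡ 1 (mod 43). 304 = 7×42 + 10. So 24^{304} ≡ 24^{10} ≡ 40 (mod 43)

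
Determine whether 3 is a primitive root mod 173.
p - 1 = 172 has prime divisors 2, 43. Check 3^(172/q) mod 173 for each: 3^(172/2) = 3^86 ≡ 172, 3^(172/43) = 3^4 ≡ 81 (mod 173). None of these is 1, so 3 has order 172 = φ(173), so it is a primitive root mod 173.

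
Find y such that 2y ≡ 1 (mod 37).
2^(-1) ≡ 19 (mod 37). Verification: 2 × 19 = 38 ≡ 1 (mod 37)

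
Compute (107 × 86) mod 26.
24

(107 × 86) = 9202
9202 mod 26 = 24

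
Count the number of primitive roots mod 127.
Number of primitive roots mod 127 = φ(126) = 36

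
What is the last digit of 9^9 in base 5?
9 ≡ 4 (mod 5). 9 = 8 + 1 (binary 1001). Repeated squaring mod 5: 4^1 ≡ 4; 4^2 ≡ 4² = 16 ≡ 1; 4^4 ≡ 1² = 1 ≡ 1; 4^8 ≡ 1² = 1 ≡ 1. Multiply: 9^9 ≡ 4^8 × 4^1 ≡ 1 × 4 (mod 5): 1 × 4 = 4 ≡ 4. So 9^9 ≡ 4 (mod 5).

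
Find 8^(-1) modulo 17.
15

Using Extended Euclidean Algorithm:
gcd(8, 17) = 1
Bezout coefficients: 8 × -2 + 17 × 1 = 1
So 8 × -2 ≡ 1 (mod 17)
The inverse is -2 mod 17 = 15
Verification: 8 × 15 = 120 = 7 × 17 + 1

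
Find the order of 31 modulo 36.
Powers of 31 mod 36: 31^1≡31, 31^2≡25, 31^3≡19, 31^4≡13, 31^5≡7, 31^6≡1. Order = 6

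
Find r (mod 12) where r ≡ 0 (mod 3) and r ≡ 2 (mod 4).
M = 3 × 4 = 12. M₁ = 4, y₁ ≡ 1 (mod 3). M₂ = 3, y₂ ≡ 3 (mod 4). r = 0×4×1 + 2×3×3 ≡ 6 (mod 12)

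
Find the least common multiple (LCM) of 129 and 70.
9030

First find GCD(129, 70) using the Euclidean algorithm:
129 = 1 × 70 + 59
70 = 1 × 59 + 11
59 = 5 × 11 + 4
11 = 2 × 4 + 3
4 = 1 × 3 + 1
3 = 3 × 1 + 0
GCD(129, 70) = 1

LCM formula: LCM(a, b) = (a × b) / GCD(a, b)
LCM(129, 70) = (129 × 70) / 1
LCM(129, 70) = 9030 / 1
LCM(129, 70) = 9030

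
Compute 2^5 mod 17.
5 = 4 + 1 (binary 101). Repeated squaring mod 17: 2^1 ≡ 2; 2^2 ≡ 2² = 4 ≡ 4; 2^4 ≡ 4² = 16 ≡ 16. Multiply: 2^5 = 2^4 × 2^1 ≡ 16 × 2 (mod 17): 16 × 2 = 32 ≡ 15. So 2^5 ≡ 15 (mod 17).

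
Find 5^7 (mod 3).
5 ≡ 2 (mod 3). 7 = 4 + 2 + 1 (binary 111). Repeated squaring mod 3: 2^1 ≡ 2; 2^2 ≡ 2² = 4 ≡ 1; 2^4 ≡ 1² = 1 ≡ 1. Multiply: 5^7 ≡ 2^4 × 2^2 × 2^1 ≡ 1 × 1 × 2 (mod 3): 1 × 1 = 1 ≡ 1; 1 × 2 = 2 ≡ 2. So 5^7 ≡ 2 (mod 3).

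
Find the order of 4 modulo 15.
Powers of 4 mod 15: 4^1≡4, 4^2≡1. Order = 2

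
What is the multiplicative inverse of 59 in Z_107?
59^(-1) ≡ 78 (mod 107). Verification: 59 × 78 = 4602 ≡ 1 (mod 107)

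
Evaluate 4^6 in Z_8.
6 = 4 + 2 (binary 110). Repeated squaring mod 8: 4^1 ≡ 4; 4^2 ≡ 4² = 16 ≡ 0; 4^4 ≡ 0² = 0 ≡ 0. Multiply: 4^6 = 4^4 × 4^2 ≡ 0 × 0 (mod 8): 0 × 0 = 0 ≡ 0. So 4^6 ≡ 0 (mod 8).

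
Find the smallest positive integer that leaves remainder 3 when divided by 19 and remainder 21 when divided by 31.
M = 19 × 31 = 589. M₁ = 31, y₁ ≡ 8 (mod 19). M₂ = 19, y₂ ≡ 18 (mod 31). z = 3×31×8 + 21×19×18 ≡ 269 (mod 589). The smallest positive such number is 269.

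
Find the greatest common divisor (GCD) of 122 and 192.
2

Using the Euclidean algorithm:
122 = 0 × 192 + 122
192 = 1 × 122 + 70
122 = 1 × 70 + 52
70 = 1 × 52 + 18
52 = 2 × 18 + 16
18 = 1 × 16 + 2
16 = 8 × 2 + 0

GCD(122, 192) = 2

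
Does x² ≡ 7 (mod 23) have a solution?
By Euler's criterion: 7^{11} ≡ 22 (mod 23). Since this equals -1 (≡ 22), 7 is not a QR.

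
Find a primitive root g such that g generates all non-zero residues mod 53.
p - 1 = 52 has prime divisors 2, 13. h is a primitive root mod 53 iff h^(52/q) ≢ 1 (mod 53) for each such q.
h = 2: 2^26 ≡ 52, 2^4 ≡ 16 (mod 53); none is 1, so 2 has order 52 and is a primitive root.
The smallest primitive root mod 53 is g = 2.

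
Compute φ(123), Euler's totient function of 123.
80

Prime factorization: 123 = 3 × 41
Using the formula φ(n) = n × Π(1 - 1/p) for each prime factor p:
φ(123) = 123 × (1 - 1/3) × (1 - 1/41)
φ(123) = 80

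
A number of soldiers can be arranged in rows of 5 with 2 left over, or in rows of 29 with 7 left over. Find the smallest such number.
M = 5 × 29 = 145. M₁ = 29, y₁ ≡ 4 (mod 5). M₂ = 5, y₂ ≡ 6 (mod 29). t = 2×29×4 + 7×5×6 ≡ 7 (mod 145). The smallest positive such number is 7.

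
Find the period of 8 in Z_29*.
Powers of 8 mod 29: 8^1≡8, 8^2≡6, 8^3≡19, 8^4≡7, 8^5≡27, 8^6≡13, 8^7≡17, 8^8≡20, 8^9≡15, 8^10≡4, 8^11≡3, 8^12≡24, 8^13≡18, 8^14≡28, 8^15≡21, 8^16≡23, 8^17≡10, 8^18≡22, 8^19≡2, 8^20≡16, 8^21≡12, 8^22≡9, 8^23≡14, 8^24≡25, 8^25≡26, 8^26≡5, 8^27≡11, 8^28≡1. Order = 28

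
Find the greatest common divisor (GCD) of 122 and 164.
2

Using the Euclidean algorithm:
122 = 0 × 164 + 122
164 = 1 × 122 + 42
122 = 2 × 42 + 38
42 = 1 × 38 + 4
38 = 9 × 4 + 2
4 = 2 × 2 + 0

GCD(122, 164) = 2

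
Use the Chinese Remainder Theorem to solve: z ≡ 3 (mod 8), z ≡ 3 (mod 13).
M = 8 × 13 = 104. M₁ = 13, y₁ ≡ 5 (mod 8). M₂ = 8, y₂ ≡ 5 (mod 13). z = 3×13×5 + 3×8×5 ≡ 3 (mod 104)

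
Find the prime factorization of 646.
2 × 17 × 19

Divide by primes starting from smallest:
646 ÷ 2 = 323
323 ÷ 17 = 19
19 ÷ 19 = 1

646 = 2 × 17 × 19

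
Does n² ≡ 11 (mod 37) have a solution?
By Euler's criterion: 11^{18} ≡ 1 (mod 37). Since this equals 1, 11 is a QR.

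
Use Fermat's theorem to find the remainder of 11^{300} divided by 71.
30

By Fermat's Little Theorem, a^(p-1) ≡ 1 (mod p) for prime p and gcd(a, p) = 1
Here p = 71, so 11^70 ≡ 1 (mod 71)
We can reduce the exponent: 300 mod 70 = 20
So 11^300 ≡ 11^20 (mod 71)
Computing: 11^20 mod 71 = 30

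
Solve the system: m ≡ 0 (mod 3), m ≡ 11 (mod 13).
M = 3 × 13 = 39. M₁ = 13, y₁ ≡ 1 (mod 3). M₂ = 3, y₂ ≡ 9 (mod 13). m = 0×13×1 + 11×3×9 ≡ 24 (mod 39)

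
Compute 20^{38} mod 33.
25

Using successive squaring:
Binary expansion of 38: 100110
Powers of 20 mod 33 (each is the square of the previous):
  20^1 ≡ 20 (mod 33)
  20^2 ≡ 20² = 400 ≡ 4 (mod 33)
  20^4 ≡ 4² = 16 ≡ 16 (mod 33)
  20^8 ≡ 16² = 256 ≡ 25 (mod 33)
  20^16 ≡ 25² = 625 ≡ 31 (mod 33)
  20^32 ≡ 31² = 961 ≡ 4 (mod 33)
38 = 32 + 4 + 2, so 20^38 = 20^32 × 20^4 × 20^2 ≡ 4 × 16 × 4 (mod 33)
Multiplying step by step:
  4 × 16 = 64 ≡ 31 (mod 33)
  31 × 4 = 124 ≡ 25 (mod 33)
Result: 20^38 ≡ 25 (mod 33)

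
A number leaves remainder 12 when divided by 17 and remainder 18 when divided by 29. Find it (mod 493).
M = 17 × 29 = 493. M₁ = 29, y₁ ≡ 10 (mod 17). M₂ = 17, y₂ ≡ 12 (mod 29). m = 12×29×10 + 18×17×12 ≡ 250 (mod 493)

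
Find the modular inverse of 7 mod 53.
7^(-1) ≡ 38 (mod 53). Verification: 7 × 38 = 266 ≡ 1 (mod 53)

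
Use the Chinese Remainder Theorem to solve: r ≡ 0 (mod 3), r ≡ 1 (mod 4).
M = 3 × 4 = 12. M₁ = 4, y₁ ≡ 1 (mod 3). M₂ = 3, y₂ ≡ 3 (mod 4). r = 0×4×1 + 1×3×3 ≡ 9 (mod 12)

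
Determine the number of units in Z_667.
616

Prime factorization: 667 = 23 × 29
Using the formula φ(n) = n × Π(1 - 1/p) for each prime factor p:
φ(667) = 667 × (1 - 1/23) × (1 - 1/29)
φ(667) = 616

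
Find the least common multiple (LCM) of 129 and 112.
14448

First find GCD(129, 112) using the Euclidean algorithm:
129 = 1 × 112 + 17
112 = 6 × 17 + 10
17 = 1 × 10 + 7
10 = 1 × 7 + 3
7 = 2 × 3 + 1
3 = 3 × 1 + 0
GCD(129, 112) = 1

LCM formula: LCM(a, b) = (a × b) / GCD(a, b)
LCM(129, 112) = (129 × 112) / 1
LCM(129, 112) = 14448 / 1
LCM(129, 112) = 14448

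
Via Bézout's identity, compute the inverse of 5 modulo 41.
Extended GCD: 5(-8) + 41(1) = 1. So 5^(-1) ≡ 33 ≡ 33 (mod 41). Verify: 5 × 33 = 165 ≡ 1 (mod 41)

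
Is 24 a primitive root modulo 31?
p - 1 = 30 has prime divisors 2, 3, 5. Check 24^(30/q) mod 31 for each: 24^(30/2) = 24^15 ≡ 30, 24^(30/3) = 24^10 ≡ 25, 24^(30/5) = 24^6 ≡ 4 (mod 31). None of these is 1, so 24 has order 30 = φ(31), so it is a primitive root mod 31.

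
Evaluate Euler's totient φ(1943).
1848

Prime factorization: 1943 = 29 × 67
Using the formula φ(n) = n × Π(1 - 1/p) for each prime factor p:
φ(1943) = 1943 × (1 - 1/29) × (1 - 1/67)
φ(1943) = 1848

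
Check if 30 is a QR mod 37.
By Euler's criterion: 30^{18} ≡ 1 (mod 37). Since this equals 1, 30 is a QR.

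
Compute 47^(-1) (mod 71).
68

Using Extended Euclidean Algorithm:
gcd(47, 71) = 1
Bezout coefficients: 47 × -3 + 71 × 2 = 1
So 47 × -3 ≡ 1 (mod 71)
The inverse is -3 mod 71 = 68
Verification: 47 × 68 = 3196 = 45 × 71 + 1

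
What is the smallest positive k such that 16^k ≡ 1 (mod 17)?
Powers of 16 mod 17: 16^1≡16, 16^2≡1. Order = 2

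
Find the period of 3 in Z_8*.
Powers of 3 mod 8: 3^1≡3, 3^2≡1. Order = 2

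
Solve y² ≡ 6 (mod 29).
The square roots of 6 mod 29 are 8 and 21. Verify: 8² = 64 ≡ 6 (mod 29)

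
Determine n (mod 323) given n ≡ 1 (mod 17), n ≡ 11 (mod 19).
239

Using the Chinese Remainder Theorem:
M = product of moduli = 323
For equation 1: M_1 = 19, 19 ≡ 2 (mod 17), inverse of 19 mod 17 is 9 (check: 2 × 9 = 18 ≡ 1 (mod 17))
For equation 2: M_2 = 17, 17 ≡ 17 (mod 19), inverse of 17 mod 19 is 9 (check: 17 × 9 = 153 ≡ 1 (mod 19))
Combine: n ≡ Σ r_i×M_i×(M_i⁻¹ mod m_i) = 1×19×9 + 11×17×9 = 171 + 1683 = 1854
1854 mod 323 = 239
n ≡ 239 (mod 323)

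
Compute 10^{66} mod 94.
18

Using successive squaring:
Binary expansion of 66: 1000010
Powers of 10 mod 94 (each is the square of the previous):
  10^1 ≡ 10 (mod 94)
  10^2 ≡ 10² = 100 ≡ 6 (mod 94)
  10^4 ≡ 6² = 36 ≡ 36 (mod 94)
  10^8 ≡ 36² = 1296 ≡ 74 (mod 94)
  10^16 ≡ 74² = 5476 ≡ 24 (mod 94)
  10^32 ≡ 24² = 576 ≡ 12 (mod 94)
  10^64 ≡ 12² = 144 ≡ 50 (mod 94)
66 = 64 + 2, so 10^66 = 10^64 × 10^2 ≡ 50 × 6 (mod 94)
Multiplying step by step:
  50 × 6 = 300 ≡ 18 (mod 94)
Result: 10^66 ≡ 18 (mod 94)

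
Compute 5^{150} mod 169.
90

Using successive squaring:
Binary expansion of 150: 10010110
Powers of 5 mod 169 (each is the square of the previous):
  5^1 ≡ 5 (mod 169)
  5^2 ≡ 5² = 25 ≡ 25 (mod 169)
  5^4 ≡ 25² = 625 ≡ 118 (mod 169)
  5^8 ≡ 118² = 13924 ≡ 66 (mod 169)
  5^16 ≡ 66² = 4356 ≡ 131 (mod 169)
  5^32 ≡ 131² = 17161 ≡ 92 (mod 169)
  5^64 ≡ 92² = 8464 ≡ 14 (mod 169)
  5^128 ≡ 14² = 196 ≡ 27 (mod 169)
150 = 128 + 16 + 4 + 2, so 5^150 = 5^128 × 5^16 × 5^4 × 5^2 ≡ 27 × 131 × 118 × 25 (mod 169)
Multiplying step by step:
  27 × 131 = 3537 ≡ 157 (mod 169)
  157 × 118 = 18526 ≡ 105 (mod 169)
  105 × 25 = 2625 ≡ 90 (mod 169)
Result: 5^150 ≡ 90 (mod 169)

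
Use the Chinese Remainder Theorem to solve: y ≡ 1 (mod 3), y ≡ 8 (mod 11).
M = 3 × 11 = 33. M₁ = 11, y₁ ≡ 2 (mod 3). M₂ = 3, y₂ ≡ 4 (mod 11). y = 1×11×2 + 8×3×4 ≡ 19 (mod 33)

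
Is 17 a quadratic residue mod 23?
By Euler's criterion: 17^{11} ≡ 22 (mod 23). Since this equals -1 (≡ 22), 17 is not a QR.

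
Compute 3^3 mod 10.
3 = 2 + 1 (binary 11). Repeated squaring mod 10: 3^1 ≡ 3; 3^2 ≡ 3² = 9 ≡ 9. Multiply: 3^3 = 3^2 × 3^1 ≡ 9 × 3 (mod 10): 9 × 3 = 27 ≡ 7. So 3^3 ≡ 7 (mod 10).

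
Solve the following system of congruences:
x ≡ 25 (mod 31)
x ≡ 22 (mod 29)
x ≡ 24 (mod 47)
10317

Using the Chinese Remainder Theorem:
M = product of moduli = 42253
For equation 1: M_1 = 1363, 1363 ≡ 30 (mod 31), inverse of 1363 mod 31 is 30 (check: 30 × 30 = 900 ≡ 1 (mod 31))
For equation 2: M_2 = 1457, 1457 ≡ 7 (mod 29), inverse of 1457 mod 29 is 25 (check: 7 × 25 = 175 ≡ 1 (mod 29))
For equation 3: M_3 = 899, 899 ≡ 6 (mod 47), inverse of 899 mod 47 is 8 (check: 6 × 8 = 48 ≡ 1 (mod 47))
Combine: x ≡ Σ r_i×M_i×(M_i⁻¹ mod m_i) = 25×1363×30 + 22×1457×25 + 24×899×8 = 1022250 + 801350 + 172608 = 1996208
1996208 mod 42253 = 10317
x ≡ 10317 (mod 42253)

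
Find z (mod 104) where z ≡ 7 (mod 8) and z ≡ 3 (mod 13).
M = 8 × 13 = 104. M₁ = 13, y₁ ≡ 5 (mod 8). M₂ = 8, y₂ ≡ 5 (mod 13). z = 7×13×5 + 3×8×5 ≡ 55 (mod 104)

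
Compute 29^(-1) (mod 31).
15

Using Extended Euclidean Algorithm:
gcd(29, 31) = 1
Bezout coefficients: 29 × 15 + 31 × -14 = 1
So 29 × 15 ≡ 1 (mod 31)
The inverse is 15 mod 31 = 15
Verification: 29 × 15 = 435 = 14 × 31 + 1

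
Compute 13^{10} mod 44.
1

Using successive squaring:
Binary expansion of 10: 1010
Powers of 13 mod 44 (each is the square of the previous):
  13^1 ≡ 13 (mod 44)
  13^2 ≡ 13² = 169 ≡ 37 (mod 44)
  13^4 ≡ 37² = 1369 ≡ 5 (mod 44)
  13^8 ≡ 5² = 25 ≡ 25 (mod 44)
10 = 8 + 2, so 13^10 = 13^8 × 13^2 ≡ 25 × 37 (mod 44)
Multiplying step by step:
  25 × 37 = 925 ≡ 1 (mod 44)
Result: 13^10 ≡ 1 (mod 44)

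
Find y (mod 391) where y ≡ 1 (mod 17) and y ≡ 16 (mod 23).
M = 17 × 23 = 391. M₁ = 23, y₁ ≡ 3 (mod 17). M₂ = 17, y₂ ≡ 19 (mod 23). y = 1×23×3 + 16×17×19 ≡ 154 (mod 391)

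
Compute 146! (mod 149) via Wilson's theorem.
(148)! = (146)! × (147) × (148) ≡ -1 (mod 149). So (146)! ≡ -1 × [(148)(147)]^(-1) ≡ 74 (mod 149)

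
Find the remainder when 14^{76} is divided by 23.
By Fermat: 14^{22} ≡ 1 (mod 23). 76 = 3×22 + 10. So 14^{76} ≡ 14^{10} ≡ 18 (mod 23)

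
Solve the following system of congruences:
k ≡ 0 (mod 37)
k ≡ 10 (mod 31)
444

Using the Chinese Remainder Theorem:
M = product of moduli = 1147
For equation 1: M_1 = 31, 31 ≡ 31 (mod 37), inverse of 31 mod 37 is 6 (check: 31 × 6 = 186 ≡ 1 (mod 37))
For equation 2: M_2 = 37, 37 ≡ 6 (mod 31), inverse of 37 mod 31 is 26 (check: 6 × 26 = 156 ≡ 1 (mod 31))
Combine: k ≡ Σ r_i×M_i×(M_i⁻¹ mod m_i) = 0×31×6 + 10×37×26 = 0 + 9620 = 9620
9620 mod 1147 = 444
k ≡ 444 (mod 1147)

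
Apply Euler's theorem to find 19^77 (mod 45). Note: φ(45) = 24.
By Euler: 19^{24} ≡ 1 (mod 45) since gcd(19, 45) = 1. 77 = 3×24 + 5. So 19^{77} ≡ 19^{5} ≡ 19 (mod 45)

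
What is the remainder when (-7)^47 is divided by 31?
Using Fermat: (-7)^{30} ≡ 1 (mod 31). 47 ≡ 17 (mod 30). So (-7)^{47} ≡ (-7)^{17} ≡ 13 (mod 31)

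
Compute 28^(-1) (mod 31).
10

Using Extended Euclidean Algorithm:
gcd(28, 31) = 1
Bezout coefficients: 28 × 10 + 31 × -9 = 1
So 28 × 10 ≡ 1 (mod 31)
The inverse is 10 mod 31 = 10
Verification: 28 × 10 = 280 = 9 × 31 + 1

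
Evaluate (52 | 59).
(52/59) = 52^{29} mod 59 = -1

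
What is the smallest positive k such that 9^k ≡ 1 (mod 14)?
Powers of 9 mod 14: 9^1≡9, 9^2≡11, 9^3≡1. Order = 3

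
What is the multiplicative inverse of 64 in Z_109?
64^(-1) ≡ 46 (mod 109). Verification: 64 × 46 = 2944 ≡ 1 (mod 109)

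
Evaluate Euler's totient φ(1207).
1120

Prime factorization: 1207 = 17 × 71
Using the formula φ(n) = n × Π(1 - 1/p) for each prime factor p:
φ(1207) = 1207 × (1 - 1/17) × (1 - 1/71)
φ(1207) = 1120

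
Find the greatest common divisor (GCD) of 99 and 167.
1

Using the Euclidean algorithm:
99 = 0 × 167 + 99
167 = 1 × 99 + 68
99 = 1 × 68 + 31
68 = 2 × 31 + 6
31 = 5 × 6 + 1
6 = 6 × 1 + 0

GCD(99, 167) = 1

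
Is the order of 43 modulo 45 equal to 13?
No, the actual order is 12, not 13.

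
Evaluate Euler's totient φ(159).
104

Prime factorization: 159 = 3 × 53
Using the formula φ(n) = n × Π(1 - 1/p) for each prime factor p:
φ(159) = 159 × (1 - 1/3) × (1 - 1/53)
φ(159) = 104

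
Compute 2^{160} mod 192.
64

Using successive squaring:
Binary expansion of 160: 10100000
Powers of 2 mod 192 (each is the square of the previous):
  2^1 ≡ 2 (mod 192)
  2^2 ≡ 2² = 4 ≡ 4 (mod 192)
  2^4 ≡ 4² = 16 ≡ 16 (mod 192)
  2^8 ≡ 16² = 256 ≡ 64 (mod 192)
  2^16 ≡ 64² = 4096 ≡ 64 (mod 192)
  2^32 ≡ 64² = 4096 ≡ 64 (mod 192)
  2^64 ≡ 64² = 4096 ≡ 64 (mod 192)
  2^128 ≡ 64² = 4096 ≡ 64 (mod 192)
160 = 128 + 32, so 2^160 = 2^128 × 2^32 ≡ 64 × 64 (mod 192)
Multiplying step by step:
  64 × 64 = 4096 ≡ 64 (mod 192)
Result: 2^160 ≡ 64 (mod 192)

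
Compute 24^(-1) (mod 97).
93

Using Extended Euclidean Algorithm:
gcd(24, 97) = 1
Bezout coefficients: 24 × -4 + 97 × 1 = 1
So 24 × -4 ≡ 1 (mod 97)
The inverse is -4 mod 97 = 93
Verification: 24 × 93 = 2232 = 23 × 97 + 1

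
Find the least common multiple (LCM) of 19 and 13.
247

First find GCD(19, 13) using the Euclidean algorithm:
19 = 1 × 13 + 6
13 = 2 × 6 + 1
6 = 6 × 1 + 0
GCD(19, 13) = 1

LCM formula: LCM(a, b) = (a × b) / GCD(a, b)
LCM(19, 13) = (19 × 13) / 1
LCM(19, 13) = 247 / 1
LCM(19, 13) = 247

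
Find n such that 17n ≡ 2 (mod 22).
4

Since gcd(17, 22) = 1 divides 2, a solution exists.
Multiply both sides by the inverse of 17 mod 22:
  17^(-1) mod 22 = 13
  x ≡ 13 × 2 ≡ 26 ≡ 4 (mod 22)
Verification: 17 × 4 = 68 = 3 × 22 + 2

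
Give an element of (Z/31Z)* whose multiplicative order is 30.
3 has order 30 mod 31 since 3^{30} ≡ 1 (mod 31) and no smaller power works.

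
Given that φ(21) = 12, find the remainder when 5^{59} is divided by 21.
By Euler: 5^{12} ≡ 1 (mod 21) since gcd(5, 21) = 1. 59 = 4×12 + 11. So 5^{59} ≡ 5^{11} ≡ 17 (mod 21)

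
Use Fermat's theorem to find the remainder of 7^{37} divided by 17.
11

By Fermat's Little Theorem, a^(p-1) ≡ 1 (mod p) for prime p and gcd(a, p) = 1
Here p = 17, so 7^16 ≡ 1 (mod 17)
We can reduce the exponent: 37 mod 16 = 5
So 7^37 ≡ 7^5 (mod 17)
Computing: 7^5 mod 17 = 11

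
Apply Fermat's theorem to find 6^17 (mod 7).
By Fermat: 6^{6} ≡ 1 (mod 7). 17 = 2×6 + 5. So 6^{17} ≡ 6^{5} ≡ 6 (mod 7)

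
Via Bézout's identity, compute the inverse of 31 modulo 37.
Extended GCD: 31(6) + 37(-5) = 1. So 31^(-1) ≡ 6 ≡ 6 (mod 37). Verify: 31 × 6 = 186 ≡ 1 (mod 37)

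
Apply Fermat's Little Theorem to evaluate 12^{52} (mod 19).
7

By Fermat's Little Theorem, a^(p-1) ≡ 1 (mod p) for prime p and gcd(a, p) = 1
Here p = 19, so 12^18 ≡ 1 (mod 19)
We can reduce the exponent: 52 mod 18 = 16
So 12^52 ≡ 12^16 (mod 19)
Computing: 12^16 mod 19 = 7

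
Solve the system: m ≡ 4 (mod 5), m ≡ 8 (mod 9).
M = 5 × 9 = 45. M₁ = 9, y₁ ≡ 4 (mod 5). M₂ = 5, y₂ ≡ 2 (mod 9). m = 4×9×4 + 8×5×2 ≡ 44 (mod 45)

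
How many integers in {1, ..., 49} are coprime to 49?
42

Prime factorization: 49 = 7^2
Using the formula φ(n) = n × Π(1 - 1/p) for each prime factor p:
φ(49) = 49 × (1 - 1/7)
φ(49) = 42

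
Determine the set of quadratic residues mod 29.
QRs mod 29: {1, 4, 5, 6, 7, 9, 13, 16, 20, 22, 23, 24, 25, 28}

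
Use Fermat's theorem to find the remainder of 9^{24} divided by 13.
1

By Fermat's Little Theorem, a^(p-1) ≡ 1 (mod p) for prime p and gcd(a, p) = 1
Here p = 13, so 9^12 ≡ 1 (mod 13)
We can reduce the exponent: 24 mod 12 = 0
So 9^24 ≡ 9^0 (mod 13)
Computing: 9^0 mod 13 = 1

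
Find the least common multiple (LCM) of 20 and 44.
220

First find GCD(20, 44) using the Euclidean algorithm:
20 = 0 × 44 + 20
44 = 2 × 20 + 4
20 = 5 × 4 + 0
GCD(20, 44) = 4

LCM formula: LCM(a, b) = (a × b) / GCD(a, b)
LCM(20, 44) = (20 × 44) / 4
LCM(20, 44) = 880 / 4
LCM(20, 44) = 220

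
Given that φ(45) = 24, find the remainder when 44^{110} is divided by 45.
By Euler: 44^{24} ≡ 1 (mod 45) since gcd(44, 45) = 1. 110 = 4×24 + 14. So 44^{110} ≡ 44^{14} ≡ 1 (mod 45)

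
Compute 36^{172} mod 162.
0

Using successive squaring:
Binary expansion of 172: 10101100
Powers of 36 mod 162 (each is the square of the previous):
  36^1 ≡ 36 (mod 162)
  36^2 ≡ 36² = 1296 ≡ 0 (mod 162)
  36^4 ≡ 0² = 0 ≡ 0 (mod 162)
  36^8 ≡ 0² = 0 ≡ 0 (mod 162)
  36^16 ≡ 0² = 0 ≡ 0 (mod 162)
  36^32 ≡ 0² = 0 ≡ 0 (mod 162)
  36^64 ≡ 0² = 0 ≡ 0 (mod 162)
  36^128 ≡ 0² = 0 ≡ 0 (mod 162)
172 = 128 + 32 + 8 + 4, so 36^172 = 36^128 × 36^32 × 36^8 × 36^4 ≡ 0 × 0 × 0 × 0 (mod 162)
Multiplying step by step:
  0 × 0 = 0 ≡ 0 (mod 162)
  0 × 0 = 0 ≡ 0 (mod 162)
  0 × 0 = 0 ≡ 0 (mod 162)
Result: 36^172 ≡ 0 (mod 162)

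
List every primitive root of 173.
Primitive roots mod 173: {2, 3, 5, 7, 8, 11, 12, 17, 18, 19, 20, 26, 27, 28, 30, 32, 39, 42, 44, 45, 46, 48, 50, 53, 58, 59, 61, 62, 63, 65, 66, 68, 69, 70, 71, 72, 74, 75, 76, 79, 82, 86, 87, 91, 94, 97, 98, 99, 101, 102, 103, 104, 105, 107, 108, 110, 111, 112, 114, 115, 120, 123, 125, 127, 128, 129, 131, 134, 141, 143, 145, 146, 147, 153, 154, 155, 156, 161, 162, 165, 166, 168, 170, 171}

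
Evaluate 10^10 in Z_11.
10 = 8 + 2 (binary 1010). Repeated squaring mod 11: 10^1 ≡ 10; 10^2 ≡ 10² = 100 ≡ 1; 10^4 ≡ 1² = 1 ≡ 1; 10^8 ≡ 1² = 1 ≡ 1. Multiply: 10^10 = 10^8 × 10^2 ≡ 1 × 1 (mod 11): 1 × 1 = 1 ≡ 1. So 10^10 ≡ 1 (mod 11).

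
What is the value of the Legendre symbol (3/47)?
(3/47) = 3^{23} mod 47 = 1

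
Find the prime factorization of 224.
2^5 × 7

Divide by primes starting from smallest:
224 ÷ 2 = 112
112 ÷ 2 = 56
56 ÷ 2 = 28
28 ÷ 2 = 14
14 ÷ 2 = 7
7 ÷ 7 = 1

224 = 2^5 × 7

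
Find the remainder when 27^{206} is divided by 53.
By Fermat: 27^{52} ≡ 1 (mod 53). 206 = 3×52 + 50. So 27^{206} ≡ 27^{50} ≡ 4 (mod 53)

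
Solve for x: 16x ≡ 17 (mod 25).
12

Since gcd(16, 25) = 1 divides 17, a solution exists.
Multiply both sides by the inverse of 16 mod 25:
  16^(-1) mod 25 = 11
  x ≡ 11 × 17 ≡ 187 ≡ 12 (mod 25)
Verification: 16 × 12 = 192 = 7 × 25 + 17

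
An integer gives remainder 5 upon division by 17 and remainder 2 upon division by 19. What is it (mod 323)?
M = 17 × 19 = 323. M₁ = 19, y₁ ≡ 9 (mod 17). M₂ = 17, y₂ ≡ 9 (mod 19). n = 5×19×9 + 2×17×9 ≡ 192 (mod 323). The smallest positive such number is 192.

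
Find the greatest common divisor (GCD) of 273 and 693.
21

Using the Euclidean algorithm:
273 = 0 × 693 + 273
693 = 2 × 273 + 147
273 = 1 × 147 + 126
147 = 1 × 126 + 21
126 = 6 × 21 + 0

GCD(273, 693) = 21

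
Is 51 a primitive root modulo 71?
No

To verify, check if 51^(70/q) ≢ 1 (mod 71) for each prime divisor q of 70
Divisors of 70 = 70: [1, 2, 5, 7, 10, 14, 35, 70]
  51^(70/2) = 51^35 ≡ 70 (mod 71)
  51^(70/5) = 51^14 ≡ 1 (mod 71)
  51^(70/7) = 51^10 ≡ 48 (mod 71)
Conclusion: 51 is not a primitive root modulo 71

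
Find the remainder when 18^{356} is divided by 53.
By Fermat: 18^{52} ≡ 1 (mod 53). 356 = 6×52 + 44. So 18^{356} ≡ 18^{44} ≡ 42 (mod 53)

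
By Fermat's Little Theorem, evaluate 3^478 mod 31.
By Fermat: 3^{30} ≡ 1 (mod 31). 478 ≡ 28 (mod 30). So 3^{478} ≡ 3^{28} ≡ 7 (mod 31)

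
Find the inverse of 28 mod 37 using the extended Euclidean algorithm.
Extended GCD: 28(4) + 37(-3) = 1. So 28^(-1) ≡ 4 ≡ 4 (mod 37). Verify: 28 × 4 = 112 ≡ 1 (mod 37)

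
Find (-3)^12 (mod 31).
Using repeated squaring. (-3) ≡ 28 (mod 31). 12 = 8 + 4 (binary 1100). Repeated squaring mod 31: 28^1 ≡ 28; 28^2 ≡ 28² = 784 ≡ 9; 28^4 ≡ 9² = 81 ≡ 19; 28^8 ≡ 19² = 361 ≡ 20. Multiply: (-3)^12 ≡ 28^8 × 28^4 ≡ 20 × 19 (mod 31): 20 × 19 = 380 ≡ 8. So (-3)^12 ≡ 8 (mod 31).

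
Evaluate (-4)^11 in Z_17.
Using repeated squaring. (-4) ≡ 13 (mod 17). 11 = 8 + 2 + 1 (binary 1011). Repeated squaring mod 17: 13^1 ≡ 13; 13^2 ≡ 13² = 169 ≡ 16; 13^4 ≡ 16² = 256 ≡ 1; 13^8 ≡ 1² = 1 ≡ 1. Multiply: (-4)^11 ≡ 13^8 × 13^2 × 13^1 ≡ 1 × 16 × 13 (mod 17): 1 × 16 = 16 ≡ 16; 16 × 13 = 208 ≡ 4. So (-4)^11 ≡ 4 (mod 17).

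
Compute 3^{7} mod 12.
3

Using successive squaring:
Binary expansion of 7: 111
Powers of 3 mod 12 (each is the square of the previous):
  3^1 ≡ 3 (mod 12)
  3^2 ≡ 3² = 9 ≡ 9 (mod 12)
  3^4 ≡ 9² = 81 ≡ 9 (mod 12)
7 = 4 + 2 + 1, so 3^7 = 3^4 × 3^2 × 3^1 ≡ 9 × 9 × 3 (mod 12)
Multiplying step by step:
  9 × 9 = 81 ≡ 9 (mod 12)
  9 × 3 = 27 ≡ 3 (mod 12)
Result: 3^7 ≡ 3 (mod 12)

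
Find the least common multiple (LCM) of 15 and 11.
165

First find GCD(15, 11) using the Euclidean algorithm:
15 = 1 × 11 + 4
11 = 2 × 4 + 3
4 = 1 × 3 + 1
3 = 3 × 1 + 0
GCD(15, 11) = 1

LCM formula: LCM(a, b) = (a × b) / GCD(a, b)
LCM(15, 11) = (15 × 11) / 1
LCM(15, 11) = 165 / 1
LCM(15, 11) = 165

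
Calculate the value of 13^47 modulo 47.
Using Fermat: 13^{46} ≡ 1 (mod 47). 47 ≡ 1 (mod 46). So 13^{47} ≡ 13^{1} ≡ 13 (mod 47)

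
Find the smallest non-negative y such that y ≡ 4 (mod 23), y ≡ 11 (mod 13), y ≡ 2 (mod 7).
947

Using the Chinese Remainder Theorem:
M = product of moduli = 2093
For equation 1: M_1 = 91, 91 ≡ 22 (mod 23), inverse of 91 mod 23 is 22 (check: 22 × 22 = 484 ≡ 1 (mod 23))
For equation 2: M_2 = 161, 161 ≡ 5 (mod 13), inverse of 161 mod 13 is 8 (check: 5 × 8 = 40 ≡ 1 (mod 13))
For equation 3: M_3 = 299, 299 ≡ 5 (mod 7), inverse of 299 mod 7 is 3 (check: 5 × 3 = 15 ≡ 1 (mod 7))
Combine: y ≡ Σ r_i×M_i×(M_i⁻¹ mod m_i) = 4×91×22 + 11×161×8 + 2×299×3 = 8008 + 14168 + 1794 = 23970
23970 mod 2093 = 947
y ≡ 947 (mod 2093)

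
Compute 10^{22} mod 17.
9

Using successive squaring:
Binary expansion of 22: 10110
Powers of 10 mod 17 (each is the square of the previous):
  10^1 ≡ 10 (mod 17)
  10^2 ≡ 10² = 100 ≡ 15 (mod 17)
  10^4 ≡ 15² = 225 ≡ 4 (mod 17)
  10^8 ≡ 4² = 16 ≡ 16 (mod 17)
  10^16 ≡ 16² = 256 ≡ 1 (mod 17)
22 = 16 + 4 + 2, so 10^22 = 10^16 × 10^4 × 10^2 ≡ 1 × 4 × 15 (mod 17)
Multiplying step by step:
  1 × 4 = 4 ≡ 4 (mod 17)
  4 × 15 = 60 ≡ 9 (mod 17)
Result: 10^22 ≡ 9 (mod 17)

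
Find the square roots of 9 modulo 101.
The square roots of 9 mod 101 are 98 and 3. Verify: 98² = 9604 ≡ 9 (mod 101)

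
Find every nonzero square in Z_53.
QRs mod 53: {1, 4, 6, 7, 9, 10, 11, 13, 15, 16, 17, 24, 25, 28, 29, 36, 37, 38, 40, 42, 43, 44, 46, 47, 49, 52}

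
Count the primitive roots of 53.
24

The number of primitive roots modulo p is φ(p-1) = φ(52)
φ(52) = 24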